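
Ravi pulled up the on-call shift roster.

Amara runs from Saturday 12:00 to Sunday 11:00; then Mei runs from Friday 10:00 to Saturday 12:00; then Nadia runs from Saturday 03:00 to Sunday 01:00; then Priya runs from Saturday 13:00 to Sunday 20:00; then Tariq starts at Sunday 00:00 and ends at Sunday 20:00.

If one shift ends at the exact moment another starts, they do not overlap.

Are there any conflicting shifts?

Check each pair: they overlap iff neither finishes before the other starts.
Sorted by start: Mei, Nadia, Amara, Priya, Tariq.
Nadia starts before Mei ends → Mei and Nadia overlap.
That's a conflict, so the schedule is not conflict-free.

Yes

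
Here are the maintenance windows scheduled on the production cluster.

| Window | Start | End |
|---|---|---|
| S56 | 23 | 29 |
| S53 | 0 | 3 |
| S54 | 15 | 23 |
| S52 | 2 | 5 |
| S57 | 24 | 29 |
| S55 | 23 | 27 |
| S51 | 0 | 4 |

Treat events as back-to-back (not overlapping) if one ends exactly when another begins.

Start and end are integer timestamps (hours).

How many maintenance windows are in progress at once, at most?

Sweep the timeline, counting +1 at each start and −1 at each end (ends before starts at a tie):
0 start S51 → 1
0 start S53 → 2
2 start S52 → 3
3 end S53 → 2
4 end S51 → 1
5 end S52 → 0
15 start S54 → 1
23 end S54 → 0
23 start S55 → 1
23 start S56 → 2
24 start S57 → 3
27 end S55 → 2
29 end S56 → 1
29 end S57 → 0
Peak is 3, at 2 (S51, S52, S53).

3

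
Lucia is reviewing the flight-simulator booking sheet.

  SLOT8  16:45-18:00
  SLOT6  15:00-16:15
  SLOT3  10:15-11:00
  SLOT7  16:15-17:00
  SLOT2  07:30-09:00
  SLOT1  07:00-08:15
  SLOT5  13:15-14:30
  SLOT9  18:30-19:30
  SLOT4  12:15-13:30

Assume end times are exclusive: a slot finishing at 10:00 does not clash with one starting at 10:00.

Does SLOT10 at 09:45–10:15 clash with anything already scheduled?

SLOT1: ends 08:15 at or before SLOT10 starts 09:45 → clear.
SLOT2: ends 09:00 at or before SLOT10 starts 09:45 → clear.
SLOT3: starts 10:15 at or after SLOT10 ends 10:15 → clear.
SLOT4: starts 12:15 at or after SLOT10 ends 10:15 → clear.
SLOT5: starts 13:15 at or after SLOT10 ends 10:15 → clear.
SLOT6: starts 15:00 at or after SLOT10 ends 10:15 → clear.
SLOT7: starts 16:15 at or after SLOT10 ends 10:15 → clear.
SLOT8: starts 16:45 at or after SLOT10 ends 10:15 → clear.
SLOT9: starts 18:30 at or after SLOT10 ends 10:15 → clear.

No — it doesn't clash with anything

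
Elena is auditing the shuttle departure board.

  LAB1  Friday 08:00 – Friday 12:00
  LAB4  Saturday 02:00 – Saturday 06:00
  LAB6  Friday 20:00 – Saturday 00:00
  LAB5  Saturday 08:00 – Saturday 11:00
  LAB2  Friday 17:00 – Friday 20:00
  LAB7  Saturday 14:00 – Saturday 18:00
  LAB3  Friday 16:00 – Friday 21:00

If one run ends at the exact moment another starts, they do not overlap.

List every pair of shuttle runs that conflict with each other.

Two intervals overlap when each starts before the other ends.
Sorted by start: LAB1, LAB3, LAB2, LAB6, LAB4, LAB5, LAB7.
LAB3 starts after LAB1 ends, so LAB1 has no further overlaps.
LAB2 starts before LAB3 ends → LAB3 and LAB2 overlap.
LAB6 starts before LAB3 ends → LAB3 and LAB6 overlap.
LAB4 starts after LAB3 ends, so LAB3 has no further overlaps.
LAB6 starts exactly when LAB2 ends (back-to-back, no overlap), so LAB2 has no further overlaps.
LAB4 starts after LAB6 ends, so LAB6 has no further overlaps.
LAB5 starts after LAB4 ends, so LAB4 has no further overlaps.
LAB7 starts after LAB5 ends.

LAB2 & LAB3, LAB3 & LAB6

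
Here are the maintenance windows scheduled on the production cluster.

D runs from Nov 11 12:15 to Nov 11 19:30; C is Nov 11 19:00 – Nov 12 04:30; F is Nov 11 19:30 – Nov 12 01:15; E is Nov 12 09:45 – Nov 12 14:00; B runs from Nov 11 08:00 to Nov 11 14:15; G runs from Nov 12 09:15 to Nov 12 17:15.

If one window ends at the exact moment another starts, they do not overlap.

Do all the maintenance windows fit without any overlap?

No

Sorted by start: B, D, C, F, G, E.
D starts before B ends → B and D overlap.
That's a conflict, so the schedule is not conflict-free.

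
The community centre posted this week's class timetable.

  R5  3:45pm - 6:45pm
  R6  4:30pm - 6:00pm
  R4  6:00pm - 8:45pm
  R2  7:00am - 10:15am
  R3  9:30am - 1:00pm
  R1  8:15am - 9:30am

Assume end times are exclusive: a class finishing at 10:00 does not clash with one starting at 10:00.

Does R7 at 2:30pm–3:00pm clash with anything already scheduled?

R2: ends 10:15am at or before R7 starts 2:30pm → clear.
R1: ends 9:30am at or before R7 starts 2:30pm → clear.
R3: ends 1:00pm at or before R7 starts 2:30pm → clear.
R5: starts 3:45pm at or after R7 ends 3:00pm → clear.
R6: starts 4:30pm at or after R7 ends 3:00pm → clear.
R4: starts 6:00pm at or after R7 ends 3:00pm → clear.

No — it doesn't clash with anything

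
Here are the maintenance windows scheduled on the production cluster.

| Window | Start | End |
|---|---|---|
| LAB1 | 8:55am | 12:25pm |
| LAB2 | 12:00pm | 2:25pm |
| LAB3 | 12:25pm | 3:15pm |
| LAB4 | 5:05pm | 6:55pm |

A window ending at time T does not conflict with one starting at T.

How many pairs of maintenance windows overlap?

Sorted by start: LAB1, LAB2, LAB3, LAB4.
LAB2 starts before LAB1 ends → LAB1 and LAB2 overlap.
LAB3 starts exactly when LAB1 ends (back-to-back, no overlap); LAB1 is clear from here.
LAB3 starts before LAB2 ends → LAB2 and LAB3 overlap.
LAB4 starts after LAB2 ends.
LAB4 starts after LAB3 ends.
Overlapping pairs: LAB1 & LAB2, LAB2 & LAB3 — 2 in total.

2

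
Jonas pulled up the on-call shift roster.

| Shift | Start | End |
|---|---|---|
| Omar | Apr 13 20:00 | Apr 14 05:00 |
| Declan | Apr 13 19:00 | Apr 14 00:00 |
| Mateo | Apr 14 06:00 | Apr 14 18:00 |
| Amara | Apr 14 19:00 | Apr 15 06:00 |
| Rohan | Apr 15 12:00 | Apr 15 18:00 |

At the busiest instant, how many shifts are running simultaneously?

2

Sort all start/end points and keep a running count:
Apr 13 19:00 start Declan → 1
Apr 13 20:00 start Omar → 2
Apr 14 00:00 end Declan → 1
Apr 14 05:00 end Omar → 0
Apr 14 06:00 start Mateo → 1
Apr 14 18:00 end Mateo → 0
Apr 14 19:00 start Amara → 1
Apr 15 06:00 end Amara → 0
Apr 15 12:00 start Rohan → 1
Apr 15 18:00 end Rohan → 0
Peak is 2, at Apr 13 20:00 (Declan, Omar).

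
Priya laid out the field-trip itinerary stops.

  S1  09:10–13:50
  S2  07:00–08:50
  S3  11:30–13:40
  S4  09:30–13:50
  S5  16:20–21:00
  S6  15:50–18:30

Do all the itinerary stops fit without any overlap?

No

Check each pair: they overlap iff neither finishes before the other starts.
Sorted by start: S2, S1, S4, S3, S6, S5.
S1 starts after S2 ends — done with S2.
S4 starts before S1 ends → S1 and S4 overlap.
That's a conflict, so the schedule is not conflict-free.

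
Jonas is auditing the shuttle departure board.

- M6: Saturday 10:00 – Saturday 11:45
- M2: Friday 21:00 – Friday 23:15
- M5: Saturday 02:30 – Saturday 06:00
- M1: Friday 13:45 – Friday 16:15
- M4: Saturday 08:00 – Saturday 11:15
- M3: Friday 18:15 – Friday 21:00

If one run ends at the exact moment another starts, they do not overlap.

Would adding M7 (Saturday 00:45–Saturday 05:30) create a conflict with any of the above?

Yes — it overlaps M5

M1: ends Friday 16:15 at or before M7 starts Saturday 00:45 → clear.
M3: ends Friday 21:00 at or before M7 starts Saturday 00:45 → clear.
M2: ends Friday 23:15 at or before M7 starts Saturday 00:45 → clear.
M5: starts Saturday 02:30 before M7 ends Saturday 05:30, and ends Saturday 06:00 after M7 starts Saturday 00:45 → overlap.
M4: starts Saturday 08:00 at or after M7 ends Saturday 05:30 → clear.
M6: starts Saturday 10:00 at or after M7 ends Saturday 05:30 → clear.
M7 overlaps M5.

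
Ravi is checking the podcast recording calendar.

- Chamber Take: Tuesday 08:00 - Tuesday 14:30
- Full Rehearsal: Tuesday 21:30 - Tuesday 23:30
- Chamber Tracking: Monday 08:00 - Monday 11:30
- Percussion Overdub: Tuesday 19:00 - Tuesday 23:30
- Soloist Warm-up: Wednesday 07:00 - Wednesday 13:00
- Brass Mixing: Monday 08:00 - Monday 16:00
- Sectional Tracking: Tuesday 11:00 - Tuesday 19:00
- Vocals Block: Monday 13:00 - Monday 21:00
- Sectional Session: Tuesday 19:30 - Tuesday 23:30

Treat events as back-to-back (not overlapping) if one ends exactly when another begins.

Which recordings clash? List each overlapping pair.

Brass Mixing & Chamber Tracking, Brass Mixing & Vocals Block, Chamber Take & Sectional Tracking, Full Rehearsal & Percussion Overdub, Full Rehearsal & Sectional Session, Percussion Overdub & Sectional Session

Sorted by start: Brass Mixing, Chamber Tracking, Vocals Block, Chamber Take, Sectional Tracking, Percussion Overdub, Sectional Session, Full Rehearsal, Soloist Warm-up.
Chamber Tracking starts before Brass Mixing ends → Brass Mixing and Chamber Tracking overlap.
Vocals Block starts before Brass Mixing ends → Brass Mixing and Vocals Block overlap.
Chamber Take starts after Brass Mixing ends — done with Brass Mixing.
Vocals Block starts after Chamber Tracking ends — done with Chamber Tracking.
Chamber Take starts after Vocals Block ends — done with Vocals Block.
Sectional Tracking starts before Chamber Take ends → Chamber Take and Sectional Tracking overlap.
Percussion Overdub starts after Chamber Take ends — done with Chamber Take.
Percussion Overdub starts exactly when Sectional Tracking ends (back-to-back, no overlap) — done with Sectional Tracking.
Sectional Session starts before Percussion Overdub ends → Percussion Overdub and Sectional Session overlap.
Full Rehearsal starts before Percussion Overdub ends → Percussion Overdub and Full Rehearsal overlap.
Soloist Warm-up starts after Percussion Overdub ends.
Full Rehearsal starts before Sectional Session ends → Sectional Session and Full Rehearsal overlap.
Soloist Warm-up starts after Sectional Session ends.
Soloist Warm-up starts after Full Rehearsal ends.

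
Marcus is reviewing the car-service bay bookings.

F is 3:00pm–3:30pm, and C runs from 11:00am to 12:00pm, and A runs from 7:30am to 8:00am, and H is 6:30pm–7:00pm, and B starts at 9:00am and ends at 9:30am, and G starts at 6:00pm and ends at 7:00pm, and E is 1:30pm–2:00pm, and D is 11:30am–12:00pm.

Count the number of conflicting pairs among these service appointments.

Sorted by start: A, B, C, D, E, F, G, H.
B starts after A ends, so nothing later overlaps A either.
C starts after B ends, so nothing later overlaps B either.
D starts before C ends → C and D overlap.
E starts after C ends, so nothing later overlaps C either.
E starts after D ends, so nothing later overlaps D either.
F starts after E ends, so nothing later overlaps E either.
G starts after F ends, so nothing later overlaps F either.
H starts before G ends → G and H overlap.
Overlapping pairs: C & D, G & H — 2 in total.

2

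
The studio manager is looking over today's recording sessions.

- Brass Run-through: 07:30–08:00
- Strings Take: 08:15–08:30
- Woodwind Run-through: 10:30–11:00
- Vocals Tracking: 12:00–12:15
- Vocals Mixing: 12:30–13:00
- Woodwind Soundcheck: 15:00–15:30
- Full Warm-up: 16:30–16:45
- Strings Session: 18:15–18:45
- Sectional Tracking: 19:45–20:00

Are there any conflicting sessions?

Sorted by start: Brass Run-through, Strings Take, Woodwind Run-through, Vocals Tracking, Vocals Mixing, Woodwind Soundcheck, Full Warm-up, Strings Session, Sectional Tracking.
Strings Take starts after Brass Run-through ends — done with Brass Run-through.
Woodwind Run-through starts after Strings Take ends — done with Strings Take.
Vocals Tracking starts after Woodwind Run-through ends — done with Woodwind Run-through.
Vocals Mixing starts after Vocals Tracking ends — done with Vocals Tracking.
Woodwind Soundcheck starts after Vocals Mixing ends — done with Vocals Mixing.
Full Warm-up starts after Woodwind Soundcheck ends — done with Woodwind Soundcheck.
Strings Session starts after Full Warm-up ends — done with Full Warm-up.
Sectional Tracking starts after Strings Session ends.
Every pair is clear; the schedule has no overlaps.

No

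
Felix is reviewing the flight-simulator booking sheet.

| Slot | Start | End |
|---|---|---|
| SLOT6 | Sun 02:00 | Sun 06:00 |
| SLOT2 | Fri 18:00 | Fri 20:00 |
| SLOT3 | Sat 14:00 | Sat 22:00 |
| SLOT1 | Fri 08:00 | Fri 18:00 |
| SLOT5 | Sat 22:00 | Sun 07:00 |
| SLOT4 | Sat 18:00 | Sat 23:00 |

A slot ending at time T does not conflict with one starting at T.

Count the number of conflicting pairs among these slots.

Two intervals overlap when each starts before the other ends.
Sorted by start: SLOT1, SLOT2, SLOT3, SLOT4, SLOT5, SLOT6.
SLOT2 starts exactly when SLOT1 ends (back-to-back, no overlap), so SLOT1 has no further overlaps.
SLOT3 starts after SLOT2 ends, so SLOT2 has no further overlaps.
SLOT4 starts before SLOT3 ends → SLOT3 and SLOT4 overlap.
SLOT5 starts exactly when SLOT3 ends (back-to-back, no overlap), so SLOT3 has no further overlaps.
SLOT5 starts before SLOT4 ends → SLOT4 and SLOT5 overlap.
SLOT6 starts after SLOT4 ends.
SLOT6 starts before SLOT5 ends → SLOT5 and SLOT6 overlap.
Overlapping pairs: SLOT3 & SLOT4, SLOT4 & SLOT5, SLOT5 & SLOT6 — 3 in total.

3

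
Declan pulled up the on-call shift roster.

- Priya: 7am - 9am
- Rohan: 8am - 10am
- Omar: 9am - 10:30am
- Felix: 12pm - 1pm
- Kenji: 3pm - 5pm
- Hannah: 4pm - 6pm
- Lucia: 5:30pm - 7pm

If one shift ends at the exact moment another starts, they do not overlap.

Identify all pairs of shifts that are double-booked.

Hannah & Kenji, Hannah & Lucia, Omar & Rohan, Priya & Rohan

Sorted by start: Priya, Rohan, Omar, Felix, Kenji, Hannah, Lucia.
Rohan starts before Priya ends → Priya and Rohan overlap.
Omar starts exactly when Priya ends (back-to-back, no overlap), so Priya has no further overlaps.
Omar starts before Rohan ends → Rohan and Omar overlap.
Felix starts after Rohan ends, so Rohan has no further overlaps.
Felix starts after Omar ends, so Omar has no further overlaps.
Kenji starts after Felix ends, so Felix has no further overlaps.
Hannah starts before Kenji ends → Kenji and Hannah overlap.
Lucia starts after Kenji ends.
Lucia starts before Hannah ends → Hannah and Lucia overlap.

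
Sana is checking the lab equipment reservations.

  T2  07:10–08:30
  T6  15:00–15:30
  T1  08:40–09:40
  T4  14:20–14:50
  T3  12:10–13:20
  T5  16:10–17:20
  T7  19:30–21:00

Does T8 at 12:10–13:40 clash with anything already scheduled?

Yes — it overlaps T3

T2: ends 08:30 at or before T8 starts 12:10 → clear.
T1: ends 09:40 at or before T8 starts 12:10 → clear.
T3: starts 12:10 before T8 ends 13:40, and ends 13:20 after T8 starts 12:10 → overlap.
T4: starts 14:20 at or after T8 ends 13:40 → clear.
T6: starts 15:00 at or after T8 ends 13:40 → clear.
T5: starts 16:10 at or after T8 ends 13:40 → clear.
T7: starts 19:30 at or after T8 ends 13:40 → clear.
T8 overlaps T3.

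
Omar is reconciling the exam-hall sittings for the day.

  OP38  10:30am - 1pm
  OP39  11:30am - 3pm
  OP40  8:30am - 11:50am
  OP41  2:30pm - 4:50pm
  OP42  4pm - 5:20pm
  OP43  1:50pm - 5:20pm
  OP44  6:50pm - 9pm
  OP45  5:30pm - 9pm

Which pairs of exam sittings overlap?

OP38 & OP39, OP38 & OP40, OP39 & OP40, OP39 & OP41, OP39 & OP43, OP41 & OP42, OP41 & OP43, OP42 & OP43, OP44 & OP45

Sorted by start: OP40, OP38, OP39, OP43, OP41, OP42, OP45, OP44.
OP38 starts before OP40 ends → OP40 and OP38 overlap.
OP39 starts before OP40 ends → OP40 and OP39 overlap.
OP43 starts after OP40 ends, so OP40 has no further overlaps.
OP39 starts before OP38 ends → OP38 and OP39 overlap.
OP43 starts after OP38 ends, so OP38 has no further overlaps.
OP43 starts before OP39 ends → OP39 and OP43 overlap.
OP41 starts before OP39 ends → OP39 and OP41 overlap.
OP42 starts after OP39 ends, so OP39 has no further overlaps.
OP41 starts before OP43 ends → OP43 and OP41 overlap.
OP42 starts before OP43 ends → OP43 and OP42 overlap.
OP45 starts after OP43 ends, so OP43 has no further overlaps.
OP42 starts before OP41 ends → OP41 and OP42 overlap.
OP45 starts after OP41 ends, so OP41 has no further overlaps.
OP45 starts after OP42 ends, so OP42 has no further overlaps.
OP44 starts before OP45 ends → OP45 and OP44 overlap.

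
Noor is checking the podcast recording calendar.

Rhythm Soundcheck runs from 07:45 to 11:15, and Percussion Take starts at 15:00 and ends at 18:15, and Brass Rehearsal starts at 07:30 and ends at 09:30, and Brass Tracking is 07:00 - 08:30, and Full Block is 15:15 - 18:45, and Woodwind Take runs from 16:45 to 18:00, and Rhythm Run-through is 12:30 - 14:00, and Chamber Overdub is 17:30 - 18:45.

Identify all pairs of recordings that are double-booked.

Sorted by start: Brass Tracking, Brass Rehearsal, Rhythm Soundcheck, Rhythm Run-through, Percussion Take, Full Block, Woodwind Take, Chamber Overdub.
Brass Rehearsal starts before Brass Tracking ends → Brass Tracking and Brass Rehearsal overlap.
Rhythm Soundcheck starts before Brass Tracking ends → Brass Tracking and Rhythm Soundcheck overlap.
Rhythm Run-through starts after Brass Tracking ends — done with Brass Tracking.
Rhythm Soundcheck starts before Brass Rehearsal ends → Brass Rehearsal and Rhythm Soundcheck overlap.
Rhythm Run-through starts after Brass Rehearsal ends — done with Brass Rehearsal.
Rhythm Run-through starts after Rhythm Soundcheck ends — done with Rhythm Soundcheck.
Percussion Take starts after Rhythm Run-through ends — done with Rhythm Run-through.
Full Block starts before Percussion Take ends → Percussion Take and Full Block overlap.
Woodwind Take starts before Percussion Take ends → Percussion Take and Woodwind Take overlap.
Chamber Overdub starts before Percussion Take ends → Percussion Take and Chamber Overdub overlap.
Woodwind Take starts before Full Block ends → Full Block and Woodwind Take overlap.
Chamber Overdub starts before Full Block ends → Full Block and Chamber Overdub overlap.
Chamber Overdub starts before Woodwind Take ends → Woodwind Take and Chamber Overdub overlap.

Brass Rehearsal & Brass Tracking, Brass Rehearsal & Rhythm Soundcheck, Brass Tracking & Rhythm Soundcheck, Chamber Overdub & Full Block, Chamber Overdub & Percussion Take, Chamber Overdub & Woodwind Take, Full Block & Percussion Take, Full Block & Woodwind Take, Percussion Take & Woodwind Take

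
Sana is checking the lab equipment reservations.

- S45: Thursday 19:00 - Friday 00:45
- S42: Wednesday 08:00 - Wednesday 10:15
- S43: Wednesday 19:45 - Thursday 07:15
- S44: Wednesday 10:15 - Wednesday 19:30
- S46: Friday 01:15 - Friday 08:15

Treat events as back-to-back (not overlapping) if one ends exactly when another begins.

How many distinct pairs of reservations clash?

0

Sorted by start: S42, S44, S43, S45, S46.
S44 starts exactly when S42 ends (back-to-back, no overlap) — done with S42.
S43 starts after S44 ends — done with S44.
S45 starts after S43 ends — done with S43.
S46 starts after S45 ends.
No pair overlaps.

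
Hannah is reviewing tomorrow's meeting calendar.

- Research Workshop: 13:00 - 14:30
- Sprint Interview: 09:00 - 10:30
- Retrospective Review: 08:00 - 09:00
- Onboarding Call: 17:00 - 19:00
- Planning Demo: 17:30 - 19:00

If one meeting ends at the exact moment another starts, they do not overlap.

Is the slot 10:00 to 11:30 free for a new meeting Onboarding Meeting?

Retrospective Review: ends 09:00 at or before Onboarding Meeting starts 10:00 → clear.
Sprint Interview: starts 09:00 before Onboarding Meeting ends 11:30, and ends 10:30 after Onboarding Meeting starts 10:00 → overlap.
Research Workshop: starts 13:00 at or after Onboarding Meeting ends 11:30 → clear.
Onboarding Call: starts 17:00 at or after Onboarding Meeting ends 11:30 → clear.
Planning Demo: starts 17:30 at or after Onboarding Meeting ends 11:30 → clear.
Onboarding Meeting overlaps Sprint Interview.

No — it overlaps Sprint Interview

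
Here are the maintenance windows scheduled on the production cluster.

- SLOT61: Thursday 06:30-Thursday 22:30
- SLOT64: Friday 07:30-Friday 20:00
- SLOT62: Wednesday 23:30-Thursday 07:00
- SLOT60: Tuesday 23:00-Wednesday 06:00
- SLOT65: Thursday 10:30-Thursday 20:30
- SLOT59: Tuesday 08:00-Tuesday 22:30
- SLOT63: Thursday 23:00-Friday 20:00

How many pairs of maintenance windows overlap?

3

Sorted by start: SLOT59, SLOT60, SLOT62, SLOT61, SLOT65, SLOT63, SLOT64.
SLOT60 starts after SLOT59 ends, so nothing later overlaps SLOT59 either.
SLOT62 starts after SLOT60 ends, so nothing later overlaps SLOT60 either.
SLOT61 starts before SLOT62 ends → SLOT62 and SLOT61 overlap.
SLOT65 starts after SLOT62 ends, so nothing later overlaps SLOT62 either.
SLOT65 starts before SLOT61 ends → SLOT61 and SLOT65 overlap.
SLOT63 starts after SLOT61 ends, so nothing later overlaps SLOT61 either.
SLOT63 starts after SLOT65 ends, so nothing later overlaps SLOT65 either.
SLOT64 starts before SLOT63 ends → SLOT63 and SLOT64 overlap.
Overlapping pairs: SLOT61 & SLOT62, SLOT61 & SLOT65, SLOT63 & SLOT64 — 3 in total.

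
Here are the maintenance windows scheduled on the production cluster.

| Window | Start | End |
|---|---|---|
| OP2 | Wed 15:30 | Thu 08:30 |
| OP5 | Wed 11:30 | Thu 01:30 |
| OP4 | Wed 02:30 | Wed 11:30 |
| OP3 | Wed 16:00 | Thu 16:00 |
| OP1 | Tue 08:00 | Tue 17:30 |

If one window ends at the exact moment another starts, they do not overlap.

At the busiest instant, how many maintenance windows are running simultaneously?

Sort all start/end points and keep a running count:
Tue 08:00 start OP1 → 1
Tue 17:30 end OP1 → 0
Wed 02:30 start OP4 → 1
Wed 11:30 end OP4 → 0
Wed 11:30 start OP5 → 1
Wed 15:30 start OP2 → 2
Wed 16:00 start OP3 → 3
Thu 01:30 end OP5 → 2
Thu 08:30 end OP2 → 1
Thu 16:00 end OP3 → 0
Peak is 3, at Wed 16:00 (OP2, OP3, OP5).

3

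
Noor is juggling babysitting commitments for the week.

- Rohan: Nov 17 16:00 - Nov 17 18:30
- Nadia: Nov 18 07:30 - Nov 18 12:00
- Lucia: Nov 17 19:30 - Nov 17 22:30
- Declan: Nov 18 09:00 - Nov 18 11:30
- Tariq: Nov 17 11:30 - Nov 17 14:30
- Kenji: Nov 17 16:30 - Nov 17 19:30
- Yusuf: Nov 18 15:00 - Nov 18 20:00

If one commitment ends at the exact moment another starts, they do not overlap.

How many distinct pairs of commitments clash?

Sorted by start: Tariq, Rohan, Kenji, Lucia, Nadia, Declan, Yusuf.
Rohan starts after Tariq ends, so nothing later overlaps Tariq either.
Kenji starts before Rohan ends → Rohan and Kenji overlap.
Lucia starts after Rohan ends, so nothing later overlaps Rohan either.
Lucia starts exactly when Kenji ends (back-to-back, no overlap), so nothing later overlaps Kenji either.
Nadia starts after Lucia ends, so nothing later overlaps Lucia either.
Declan starts before Nadia ends → Nadia and Declan overlap.
Yusuf starts after Nadia ends.
Yusuf starts after Declan ends.
Overlapping pairs: Declan & Nadia, Kenji & Rohan — 2 in total.

2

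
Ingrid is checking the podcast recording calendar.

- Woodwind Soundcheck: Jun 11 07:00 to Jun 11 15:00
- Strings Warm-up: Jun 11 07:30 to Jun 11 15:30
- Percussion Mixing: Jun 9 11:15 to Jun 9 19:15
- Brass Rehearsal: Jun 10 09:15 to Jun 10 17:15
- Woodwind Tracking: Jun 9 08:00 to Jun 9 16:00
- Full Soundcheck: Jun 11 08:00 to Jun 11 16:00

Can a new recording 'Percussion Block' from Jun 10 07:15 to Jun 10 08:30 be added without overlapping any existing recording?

Yes — the slot is free

Woodwind Tracking: ends Jun 9 16:00 at or before Percussion Block starts Jun 10 07:15 → clear.
Percussion Mixing: ends Jun 9 19:15 at or before Percussion Block starts Jun 10 07:15 → clear.
Brass Rehearsal: starts Jun 10 09:15 at or after Percussion Block ends Jun 10 08:30 → clear.
Woodwind Soundcheck: starts Jun 11 07:00 at or after Percussion Block ends Jun 10 08:30 → clear.
Strings Warm-up: starts Jun 11 07:30 at or after Percussion Block ends Jun 10 08:30 → clear.
Full Soundcheck: starts Jun 11 08:00 at or after Percussion Block ends Jun 10 08:30 → clear.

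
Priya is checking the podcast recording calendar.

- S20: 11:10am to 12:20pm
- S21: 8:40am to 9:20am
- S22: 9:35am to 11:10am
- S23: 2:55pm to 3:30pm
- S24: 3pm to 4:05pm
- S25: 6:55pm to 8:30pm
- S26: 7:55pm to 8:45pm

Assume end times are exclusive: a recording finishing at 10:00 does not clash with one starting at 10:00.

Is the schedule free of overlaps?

Sorted by start: S21, S22, S20, S23, S24, S25, S26.
S22 starts after S21 ends, so nothing later overlaps S21 either.
S20 starts exactly when S22 ends (back-to-back, no overlap), so nothing later overlaps S22 either.
S23 starts after S20 ends, so nothing later overlaps S20 either.
S24 starts before S23 ends → S23 and S24 overlap.
That's a conflict, so the schedule is not conflict-free.

No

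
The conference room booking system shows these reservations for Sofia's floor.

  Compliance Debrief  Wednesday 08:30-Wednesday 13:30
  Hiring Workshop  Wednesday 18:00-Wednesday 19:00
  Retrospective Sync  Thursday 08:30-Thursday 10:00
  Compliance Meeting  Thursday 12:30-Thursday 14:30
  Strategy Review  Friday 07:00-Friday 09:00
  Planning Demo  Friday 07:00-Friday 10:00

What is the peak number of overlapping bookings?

2

Sort all start/end points and keep a running count:
Wednesday 08:30 start Compliance Debrief → 1
Wednesday 13:30 end Compliance Debrief → 0
Wednesday 18:00 start Hiring Workshop → 1
Wednesday 19:00 end Hiring Workshop → 0
Thursday 08:30 start Retrospective Sync → 1
Thursday 10:00 end Retrospective Sync → 0
Thursday 12:30 start Compliance Meeting → 1
Thursday 14:30 end Compliance Meeting → 0
Friday 07:00 start Planning Demo → 1
Friday 07:00 start Strategy Review → 2
Friday 09:00 end Strategy Review → 1
Friday 10:00 end Planning Demo → 0
Peak is 2, at Friday 07:00 (Planning Demo, Strategy Review).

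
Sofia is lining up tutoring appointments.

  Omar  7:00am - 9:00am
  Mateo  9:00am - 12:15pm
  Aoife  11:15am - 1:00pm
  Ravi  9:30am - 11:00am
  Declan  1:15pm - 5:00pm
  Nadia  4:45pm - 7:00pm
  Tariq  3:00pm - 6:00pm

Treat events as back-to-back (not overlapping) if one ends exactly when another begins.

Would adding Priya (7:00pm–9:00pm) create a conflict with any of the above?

Omar: ends 9:00am at or before Priya starts 7:00pm → clear.
Mateo: ends 12:15pm at or before Priya starts 7:00pm → clear.
Ravi: ends 11:00am at or before Priya starts 7:00pm → clear.
Aoife: ends 1:00pm at or before Priya starts 7:00pm → clear.
Declan: ends 5:00pm at or before Priya starts 7:00pm → clear.
Tariq: ends 6:00pm at or before Priya starts 7:00pm → clear.
Nadia: ends 7:00pm at or before Priya starts 7:00pm → clear.

No — it doesn't clash with anything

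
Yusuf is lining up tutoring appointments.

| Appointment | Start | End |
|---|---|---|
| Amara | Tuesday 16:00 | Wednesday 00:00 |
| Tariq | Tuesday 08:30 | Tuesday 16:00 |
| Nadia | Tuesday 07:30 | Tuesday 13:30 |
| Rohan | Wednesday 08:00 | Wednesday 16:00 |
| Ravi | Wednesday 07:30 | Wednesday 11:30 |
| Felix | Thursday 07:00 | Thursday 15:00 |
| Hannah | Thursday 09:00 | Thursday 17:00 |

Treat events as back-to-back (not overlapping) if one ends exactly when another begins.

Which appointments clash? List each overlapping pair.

Two intervals overlap when each starts before the other ends.
Sorted by start: Nadia, Tariq, Amara, Ravi, Rohan, Felix, Hannah.
Tariq starts before Nadia ends → Nadia and Tariq overlap.
Amara starts after Nadia ends, so nothing later overlaps Nadia either.
Amara starts exactly when Tariq ends (back-to-back, no overlap), so nothing later overlaps Tariq either.
Ravi starts after Amara ends, so nothing later overlaps Amara either.
Rohan starts before Ravi ends → Ravi and Rohan overlap.
Felix starts after Ravi ends, so nothing later overlaps Ravi either.
Felix starts after Rohan ends, so nothing later overlaps Rohan either.
Hannah starts before Felix ends → Felix and Hannah overlap.

Felix & Hannah, Nadia & Tariq, Ravi & Rohan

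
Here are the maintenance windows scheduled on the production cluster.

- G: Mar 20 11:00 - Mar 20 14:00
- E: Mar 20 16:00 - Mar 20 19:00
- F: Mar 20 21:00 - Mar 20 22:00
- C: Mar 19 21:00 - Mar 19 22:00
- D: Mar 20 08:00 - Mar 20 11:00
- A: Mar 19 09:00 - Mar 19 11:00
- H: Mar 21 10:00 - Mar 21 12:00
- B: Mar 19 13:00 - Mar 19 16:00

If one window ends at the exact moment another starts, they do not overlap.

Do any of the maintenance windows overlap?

Two intervals overlap when each starts before the other ends.
Sorted by start: A, B, C, D, G, E, F, H.
B starts after A ends; A is clear from here.
C starts after B ends; B is clear from here.
D starts after C ends; C is clear from here.
G starts exactly when D ends (back-to-back, no overlap); D is clear from here.
E starts after G ends; G is clear from here.
F starts after E ends; E is clear from here.
H starts after F ends.
Every pair is clear; the schedule has no overlaps.

No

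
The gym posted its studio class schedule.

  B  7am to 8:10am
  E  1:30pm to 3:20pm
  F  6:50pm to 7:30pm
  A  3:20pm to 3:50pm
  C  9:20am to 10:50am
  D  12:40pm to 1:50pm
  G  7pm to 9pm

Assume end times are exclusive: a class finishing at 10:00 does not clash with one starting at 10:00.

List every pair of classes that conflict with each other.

Sorted by start: B, C, D, E, A, F, G.
C starts after B ends, so nothing later overlaps B either.
D starts after C ends, so nothing later overlaps C either.
E starts before D ends → D and E overlap.
A starts after D ends, so nothing later overlaps D either.
A starts exactly when E ends (back-to-back, no overlap), so nothing later overlaps E either.
F starts after A ends, so nothing later overlaps A either.
G starts before F ends → F and G overlap.

D & E, F & G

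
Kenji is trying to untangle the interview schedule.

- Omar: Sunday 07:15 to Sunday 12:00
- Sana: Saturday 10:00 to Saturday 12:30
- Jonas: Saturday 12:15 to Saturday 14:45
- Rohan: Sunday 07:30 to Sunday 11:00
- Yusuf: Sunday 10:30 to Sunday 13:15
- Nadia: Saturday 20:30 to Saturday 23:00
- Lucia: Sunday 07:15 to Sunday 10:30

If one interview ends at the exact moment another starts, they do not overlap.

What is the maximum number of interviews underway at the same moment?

3

Sort all start/end points and keep a running count:
Saturday 10:00 start Sana → 1
Saturday 12:15 start Jonas → 2
Saturday 12:30 end Sana → 1
Saturday 14:45 end Jonas → 0
Saturday 20:30 start Nadia → 1
Saturday 23:00 end Nadia → 0
Sunday 07:15 start Lucia → 1
Sunday 07:15 start Omar → 2
Sunday 07:30 start Rohan → 3
Sunday 10:30 end Lucia → 2
Sunday 10:30 start Yusuf → 3
Sunday 11:00 end Rohan → 2
Sunday 12:00 end Omar → 1
Sunday 13:15 end Yusuf → 0
Peak is 3, at Sunday 07:30 (Lucia, Omar, Rohan).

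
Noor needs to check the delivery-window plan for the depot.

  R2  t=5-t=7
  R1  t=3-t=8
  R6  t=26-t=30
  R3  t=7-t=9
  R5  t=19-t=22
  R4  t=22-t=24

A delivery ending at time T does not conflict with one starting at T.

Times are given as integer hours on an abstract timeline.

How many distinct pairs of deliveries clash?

Two intervals overlap when each starts before the other ends.
Sorted by start: R1, R2, R3, R5, R4, R6.
R2 starts before R1 ends → R1 and R2 overlap.
R3 starts before R1 ends → R1 and R3 overlap.
R5 starts after R1 ends — done with R1.
R3 starts exactly when R2 ends (back-to-back, no overlap) — done with R2.
R5 starts after R3 ends — done with R3.
R4 starts exactly when R5 ends (back-to-back, no overlap) — done with R5.
R6 starts after R4 ends.
Overlapping pairs: R1 & R2, R1 & R3 — 2 in total.

2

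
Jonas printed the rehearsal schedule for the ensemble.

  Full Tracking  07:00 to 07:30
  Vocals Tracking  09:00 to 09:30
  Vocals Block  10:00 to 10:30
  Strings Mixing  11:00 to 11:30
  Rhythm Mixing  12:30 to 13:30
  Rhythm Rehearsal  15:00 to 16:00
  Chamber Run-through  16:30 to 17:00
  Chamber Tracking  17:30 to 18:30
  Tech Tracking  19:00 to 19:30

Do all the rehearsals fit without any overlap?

Sorted by start: Full Tracking, Vocals Tracking, Vocals Block, Strings Mixing, Rhythm Mixing, Rhythm Rehearsal, Chamber Run-through, Chamber Tracking, Tech Tracking.
Vocals Tracking starts after Full Tracking ends — done with Full Tracking.
Vocals Block starts after Vocals Tracking ends — done with Vocals Tracking.
Strings Mixing starts after Vocals Block ends — done with Vocals Block.
Rhythm Mixing starts after Strings Mixing ends — done with Strings Mixing.
Rhythm Rehearsal starts after Rhythm Mixing ends — done with Rhythm Mixing.
Chamber Run-through starts after Rhythm Rehearsal ends — done with Rhythm Rehearsal.
Chamber Tracking starts after Chamber Run-through ends — done with Chamber Run-through.
Tech Tracking starts after Chamber Tracking ends.
Every pair is clear; the schedule has no overlaps.

Yes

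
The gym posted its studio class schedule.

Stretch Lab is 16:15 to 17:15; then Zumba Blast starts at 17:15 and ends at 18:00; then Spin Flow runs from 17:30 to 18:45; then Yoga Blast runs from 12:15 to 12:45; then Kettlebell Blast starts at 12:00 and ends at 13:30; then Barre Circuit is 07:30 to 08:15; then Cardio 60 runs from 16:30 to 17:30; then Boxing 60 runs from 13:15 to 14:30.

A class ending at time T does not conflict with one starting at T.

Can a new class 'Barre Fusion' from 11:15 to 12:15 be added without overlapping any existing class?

Barre Circuit: ends 08:15 at or before Barre Fusion starts 11:15 → clear.
Kettlebell Blast: starts 12:00 before Barre Fusion ends 12:15, and ends 13:30 after Barre Fusion starts 11:15 → overlap.
Yoga Blast: starts 12:15 at or after Barre Fusion ends 12:15 → clear.
Boxing 60: starts 13:15 at or after Barre Fusion ends 12:15 → clear.
Stretch Lab: starts 16:15 at or after Barre Fusion ends 12:15 → clear.
Cardio 60: starts 16:30 at or after Barre Fusion ends 12:15 → clear.
Zumba Blast: starts 17:15 at or after Barre Fusion ends 12:15 → clear.
Spin Flow: starts 17:30 at or after Barre Fusion ends 12:15 → clear.
Barre Fusion overlaps Kettlebell Blast.

No — it overlaps Kettlebell Blast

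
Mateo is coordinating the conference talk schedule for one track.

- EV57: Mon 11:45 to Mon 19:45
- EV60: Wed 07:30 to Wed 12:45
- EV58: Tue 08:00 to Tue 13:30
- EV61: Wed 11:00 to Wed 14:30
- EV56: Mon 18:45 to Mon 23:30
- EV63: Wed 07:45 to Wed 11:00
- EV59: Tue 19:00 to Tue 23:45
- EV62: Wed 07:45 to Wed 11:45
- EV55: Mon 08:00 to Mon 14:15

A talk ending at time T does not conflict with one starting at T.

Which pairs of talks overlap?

EV55 & EV57, EV56 & EV57, EV60 & EV61, EV60 & EV62, EV60 & EV63, EV61 & EV62, EV62 & EV63

Check each pair: they overlap iff neither finishes before the other starts.
Sorted by start: EV55, EV57, EV56, EV58, EV59, EV60, EV62, EV63, EV61.
EV57 starts before EV55 ends → EV55 and EV57 overlap.
EV56 starts after EV55 ends, so EV55 has no further overlaps.
EV56 starts before EV57 ends → EV57 and EV56 overlap.
EV58 starts after EV57 ends, so EV57 has no further overlaps.
EV58 starts after EV56 ends, so EV56 has no further overlaps.
EV59 starts after EV58 ends, so EV58 has no further overlaps.
EV60 starts after EV59 ends, so EV59 has no further overlaps.
EV62 starts before EV60 ends → EV60 and EV62 overlap.
EV63 starts before EV60 ends → EV60 and EV63 overlap.
EV61 starts before EV60 ends → EV60 and EV61 overlap.
EV63 starts before EV62 ends → EV62 and EV63 overlap.
EV61 starts before EV62 ends → EV62 and EV61 overlap.
EV61 starts exactly when EV63 ends (back-to-back, no overlap).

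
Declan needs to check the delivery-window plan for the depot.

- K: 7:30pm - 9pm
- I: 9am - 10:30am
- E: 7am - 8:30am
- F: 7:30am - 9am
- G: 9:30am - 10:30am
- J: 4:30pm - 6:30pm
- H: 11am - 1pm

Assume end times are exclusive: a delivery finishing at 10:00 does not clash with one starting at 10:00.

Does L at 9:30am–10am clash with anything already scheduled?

E: ends 8:30am at or before L starts 9:30am → clear.
F: ends 9am at or before L starts 9:30am → clear.
I: starts 9am before L ends 10am, and ends 10:30am after L starts 9:30am → overlap.
G: starts 9:30am before L ends 10am, and ends 10:30am after L starts 9:30am → overlap.
H: starts 11am at or after L ends 10am → clear.
J: starts 4:30pm at or after L ends 10am → clear.
K: starts 7:30pm at or after L ends 10am → clear.
L overlaps G, I.

Yes — it overlaps G, I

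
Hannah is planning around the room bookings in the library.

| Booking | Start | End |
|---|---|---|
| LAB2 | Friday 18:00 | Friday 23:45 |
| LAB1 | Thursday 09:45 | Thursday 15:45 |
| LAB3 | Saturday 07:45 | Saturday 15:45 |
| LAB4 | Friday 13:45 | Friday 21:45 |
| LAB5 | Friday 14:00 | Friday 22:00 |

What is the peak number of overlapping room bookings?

Sort all start/end points and keep a running count:
Thursday 09:45 start LAB1 → 1
Thursday 15:45 end LAB1 → 0
Friday 13:45 start LAB4 → 1
Friday 14:00 start LAB5 → 2
Friday 18:00 start LAB2 → 3
Friday 21:45 end LAB4 → 2
Friday 22:00 end LAB5 → 1
Friday 23:45 end LAB2 → 0
Saturday 07:45 start LAB3 → 1
Saturday 15:45 end LAB3 → 0
Peak is 3, at Friday 18:00 (LAB2, LAB4, LAB5).

3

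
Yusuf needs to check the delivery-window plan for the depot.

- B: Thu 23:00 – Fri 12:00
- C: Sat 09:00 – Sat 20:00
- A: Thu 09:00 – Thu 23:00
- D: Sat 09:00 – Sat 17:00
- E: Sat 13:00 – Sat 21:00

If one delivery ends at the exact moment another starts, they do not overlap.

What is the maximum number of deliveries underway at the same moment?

Walk through starts and ends in time order (an end at T is processed before a start at T):
Thu 09:00 start A → 1
Thu 23:00 end A → 0
Thu 23:00 start B → 1
Fri 12:00 end B → 0
Sat 09:00 start C → 1
Sat 09:00 start D → 2
Sat 13:00 start E → 3
Sat 17:00 end D → 2
Sat 20:00 end C → 1
Sat 21:00 end E → 0
Peak is 3, at Sat 13:00 (C, D, E).

3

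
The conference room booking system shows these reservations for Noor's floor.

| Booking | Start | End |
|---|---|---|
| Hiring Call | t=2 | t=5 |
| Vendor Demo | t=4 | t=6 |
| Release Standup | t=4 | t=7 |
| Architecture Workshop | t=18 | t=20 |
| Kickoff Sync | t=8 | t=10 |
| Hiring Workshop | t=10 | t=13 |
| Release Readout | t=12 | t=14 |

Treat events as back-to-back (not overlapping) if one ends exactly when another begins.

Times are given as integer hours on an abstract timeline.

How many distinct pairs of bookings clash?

4

Sorted by start: Hiring Call, Release Standup, Vendor Demo, Kickoff Sync, Hiring Workshop, Release Readout, Architecture Workshop.
Release Standup starts before Hiring Call ends → Hiring Call and Release Standup overlap.
Vendor Demo starts before Hiring Call ends → Hiring Call and Vendor Demo overlap.
Kickoff Sync starts after Hiring Call ends; Hiring Call is clear from here.
Vendor Demo starts before Release Standup ends → Release Standup and Vendor Demo overlap.
Kickoff Sync starts after Release Standup ends; Release Standup is clear from here.
Kickoff Sync starts after Vendor Demo ends; Vendor Demo is clear from here.
Hiring Workshop starts exactly when Kickoff Sync ends (back-to-back, no overlap); Kickoff Sync is clear from here.
Release Readout starts before Hiring Workshop ends → Hiring Workshop and Release Readout overlap.
Architecture Workshop starts after Hiring Workshop ends.
Architecture Workshop starts after Release Readout ends.
Overlapping pairs: Hiring Call & Release Standup, Hiring Call & Vendor Demo, Hiring Workshop & Release Readout, Release Standup & Vendor Demo — 4 in total.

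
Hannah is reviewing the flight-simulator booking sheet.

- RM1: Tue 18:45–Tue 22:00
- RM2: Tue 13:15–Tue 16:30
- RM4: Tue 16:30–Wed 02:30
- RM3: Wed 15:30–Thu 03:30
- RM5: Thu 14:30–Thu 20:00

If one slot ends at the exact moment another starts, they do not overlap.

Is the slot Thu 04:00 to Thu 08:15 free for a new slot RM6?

RM2: ends Tue 16:30 at or before RM6 starts Thu 04:00 → clear.
RM4: ends Wed 02:30 at or before RM6 starts Thu 04:00 → clear.
RM1: ends Tue 22:00 at or before RM6 starts Thu 04:00 → clear.
RM3: ends Thu 03:30 at or before RM6 starts Thu 04:00 → clear.
RM5: starts Thu 14:30 at or after RM6 ends Thu 08:15 → clear.

Yes — the slot is free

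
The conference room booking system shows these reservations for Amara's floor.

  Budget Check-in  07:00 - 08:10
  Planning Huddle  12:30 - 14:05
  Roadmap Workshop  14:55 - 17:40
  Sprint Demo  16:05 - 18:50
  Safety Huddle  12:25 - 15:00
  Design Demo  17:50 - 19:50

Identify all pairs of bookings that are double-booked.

Check each pair: they overlap iff neither finishes before the other starts.
Sorted by start: Budget Check-in, Safety Huddle, Planning Huddle, Roadmap Workshop, Sprint Demo, Design Demo.
Safety Huddle starts after Budget Check-in ends — done with Budget Check-in.
Planning Huddle starts before Safety Huddle ends → Safety Huddle and Planning Huddle overlap.
Roadmap Workshop starts before Safety Huddle ends → Safety Huddle and Roadmap Workshop overlap.
Sprint Demo starts after Safety Huddle ends — done with Safety Huddle.
Roadmap Workshop starts after Planning Huddle ends — done with Planning Huddle.
Sprint Demo starts before Roadmap Workshop ends → Roadmap Workshop and Sprint Demo overlap.
Design Demo starts after Roadmap Workshop ends.
Design Demo starts before Sprint Demo ends → Sprint Demo and Design Demo overlap.

Design Demo & Sprint Demo, Planning Huddle & Safety Huddle, Roadmap Workshop & Safety Huddle, Roadmap Workshop & Sprint Demo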